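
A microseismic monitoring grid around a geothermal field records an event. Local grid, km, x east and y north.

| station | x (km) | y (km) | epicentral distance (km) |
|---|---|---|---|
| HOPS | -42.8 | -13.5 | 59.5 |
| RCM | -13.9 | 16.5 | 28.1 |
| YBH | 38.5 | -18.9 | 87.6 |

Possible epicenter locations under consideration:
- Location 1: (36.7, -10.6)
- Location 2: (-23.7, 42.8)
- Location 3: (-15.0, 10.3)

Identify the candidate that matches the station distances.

For each candidate, compare |candidate − station| to the reported distance:
Location 1: residuals HOPS 20.1, RCM 29.3, YBH 79.1 → max 79.1 km
Location 2: residuals HOPS 0.0, RCM 0.0, YBH 0.0 → max 0.0 km
Location 3: residuals HOPS 22.9, RCM 21.8, YBH 26.7 → max 26.7 km
Only Location 2 has all residuals ≈ 0.

Location 2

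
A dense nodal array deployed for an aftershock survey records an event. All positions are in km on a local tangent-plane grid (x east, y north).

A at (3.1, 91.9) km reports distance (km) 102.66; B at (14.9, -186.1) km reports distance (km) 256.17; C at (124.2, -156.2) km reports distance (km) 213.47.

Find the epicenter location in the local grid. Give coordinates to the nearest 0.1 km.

Circle about each station: (x − 3.1)² + (y − 91.9)² = 102.66²; (x − 14.9)² + (y + 186.1)² = 256.17²; (x − 124.2)² + (y + 156.2)² = 213.47².
Subtracting the A equation from the B and C equations removes the quadratic terms:
23.6 x − 556.0 y = -28683.99
242.2 x − 496.2 y = -3661.51
Solving the 2×2 system: x ≈ 99.2, y ≈ 55.8 km.

(99.2, 55.8)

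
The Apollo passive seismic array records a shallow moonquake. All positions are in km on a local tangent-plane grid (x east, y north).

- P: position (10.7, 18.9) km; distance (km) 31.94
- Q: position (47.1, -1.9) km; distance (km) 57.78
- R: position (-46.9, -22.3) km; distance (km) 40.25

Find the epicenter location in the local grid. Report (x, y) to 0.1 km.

Circle about each station: (x − 10.7)² + (y − 18.9)² = 31.94²; (x − 47.1)² + (y + 1.9)² = 57.78²; (x + 46.9)² + (y + 22.3)² = 40.25².
Subtracting the P equation from the Q and R equations removes the quadratic terms:
72.8 x − 41.6 y = -568.04
-115.2 x − 82.4 y = 1625.30
Solving the 2×2 system: x ≈ -10.6, y ≈ -4.9 km.

x ≈ -10.6 km, y ≈ -4.9 km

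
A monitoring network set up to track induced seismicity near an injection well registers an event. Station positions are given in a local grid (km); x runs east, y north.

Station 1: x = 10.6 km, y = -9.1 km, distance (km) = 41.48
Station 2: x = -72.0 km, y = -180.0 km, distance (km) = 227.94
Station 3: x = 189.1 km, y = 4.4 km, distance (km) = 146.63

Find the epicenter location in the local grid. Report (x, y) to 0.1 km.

x ≈ 43.0 km, y ≈ 16.8 km

Circle about each station: (x − 10.6)² + (y + 9.1)² = 41.48²; (x + 72.0)² + (y + 180.0)² = 227.94²; (x − 189.1)² + (y − 4.4)² = 146.63².
Subtracting the Station 1 equation from the Station 2 and Station 3 equations removes the quadratic terms:
-165.2 x − 341.8 y = -12847.22
357.0 x + 27.0 y = 15803.23
Solving the 2×2 system: x ≈ 43.0, y ≈ 16.8 km.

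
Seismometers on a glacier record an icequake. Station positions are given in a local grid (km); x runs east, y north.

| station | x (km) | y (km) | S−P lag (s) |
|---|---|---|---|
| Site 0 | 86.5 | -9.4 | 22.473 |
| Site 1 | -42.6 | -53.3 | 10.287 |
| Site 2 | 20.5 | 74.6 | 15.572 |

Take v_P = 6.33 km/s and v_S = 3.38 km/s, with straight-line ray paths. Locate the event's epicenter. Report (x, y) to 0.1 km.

x ≈ -74.8 km, y ≈ 14.0 km

Distance from S−P lag: d = Δt · v_P v_S / (v_P − v_S) = Δt · (6.33·3.38)/(6.33−3.38) ≈ 7.2527·Δt.
So d_Site 0 = 162.99, d_Site 1 = 74.61, d_Site 2 = 112.94 km.
Circle about each station: (x − 86.5)² + (y + 9.4)² = 162.99²; (x + 42.6)² + (y + 53.3)² = 74.61²; (x − 20.5)² + (y − 74.6)² = 112.94².
Subtracting pairs of circle equations eliminates x²+y² and gives linear equations (the radical axes):
-258.2 x − 87.8 y = 18084.13
-132.0 x + 168.0 y = 12225.10
Solving the 2×2 system: x ≈ -74.8, y ≈ 14.0 km.
Check against Site 0 (with the unrounded x, y): √((x − 86.5)²+(y + 9.4)²) = 162.99 ≈ 162.99 km. ✓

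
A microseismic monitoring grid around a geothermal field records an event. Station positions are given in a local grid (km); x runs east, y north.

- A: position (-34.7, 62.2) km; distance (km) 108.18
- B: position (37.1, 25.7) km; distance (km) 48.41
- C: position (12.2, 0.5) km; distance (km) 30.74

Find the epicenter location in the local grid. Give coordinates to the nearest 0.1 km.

(32.6, -22.5)

Circle about each station: (x + 34.7)² + (y − 62.2)² = 108.18²; (x − 37.1)² + (y − 25.7)² = 48.41²; (x − 12.2)² + (y − 0.5)² = 30.74².
Subtracting pairs of circle equations eliminates x²+y² and gives linear equations (the radical axes):
143.6 x − 73.0 y = 6323.35
93.8 x − 123.4 y = 5834.12
Solving the 2×2 system: x ≈ 32.6, y ≈ -22.5 km.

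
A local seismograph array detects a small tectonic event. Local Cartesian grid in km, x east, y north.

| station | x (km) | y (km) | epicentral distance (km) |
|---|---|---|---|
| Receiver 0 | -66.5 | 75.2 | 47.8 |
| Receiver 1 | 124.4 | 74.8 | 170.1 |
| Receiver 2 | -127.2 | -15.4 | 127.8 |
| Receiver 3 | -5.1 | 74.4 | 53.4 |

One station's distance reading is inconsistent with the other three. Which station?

Solve using three stations at a time. Using Receiver 0, Receiver 1, Receiver 3 (subtract circle equations pairwise → linear system) gives (x, y) ≈ (-40.9, 35.1).
Distances from that point to each station vs reported:
  Receiver 0: calculated 47.6 vs reported 47.8 → residual 0.2 km
  Receiver 1: calculated 170.0 vs reported 170.1 → residual 0.1 km
  Receiver 2: calculated 100.0 vs reported 127.8 → residual 27.8 km
  Receiver 3: calculated 53.2 vs reported 53.4 → residual 0.2 km
Receiver 0, Receiver 1, Receiver 3 are mutually consistent (residuals ≈ 0); Receiver 2 is off by 27.8 km.

Receiver 2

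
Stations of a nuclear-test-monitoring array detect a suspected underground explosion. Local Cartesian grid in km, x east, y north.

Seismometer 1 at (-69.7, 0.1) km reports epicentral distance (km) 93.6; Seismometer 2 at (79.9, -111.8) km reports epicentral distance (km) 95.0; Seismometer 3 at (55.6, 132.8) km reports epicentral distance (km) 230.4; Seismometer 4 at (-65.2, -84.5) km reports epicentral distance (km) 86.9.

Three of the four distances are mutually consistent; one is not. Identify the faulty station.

Solve using three stations at a time. Using Seismometer 1, Seismometer 2, Seismometer 4 (subtract circle equations pairwise → linear system) gives (x, y) ≈ (12.3, -45.1).
Distances from that point to each station vs reported:
  Seismometer 1: calculated 93.6 vs reported 93.6 → residual 0.0 km
  Seismometer 2: calculated 95.0 vs reported 95.0 → residual 0.0 km
  Seismometer 3: calculated 183.1 vs reported 230.4 → residual 47.3 km
  Seismometer 4: calculated 86.9 vs reported 86.9 → residual 0.0 km
Seismometer 1, Seismometer 2, Seismometer 4 are mutually consistent (residuals ≈ 0); Seismometer 3 is off by 47.3 km.

Seismometer 3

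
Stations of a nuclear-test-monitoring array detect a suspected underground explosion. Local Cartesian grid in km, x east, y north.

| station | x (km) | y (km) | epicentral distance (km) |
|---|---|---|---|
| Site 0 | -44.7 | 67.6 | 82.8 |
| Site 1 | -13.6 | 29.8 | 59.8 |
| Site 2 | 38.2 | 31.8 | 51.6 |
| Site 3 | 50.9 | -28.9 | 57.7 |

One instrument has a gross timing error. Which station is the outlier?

Site 1

Solve using three stations at a time. Using Site 0, Site 2, Site 3 (subtract circle equations pairwise → linear system) gives (x, y) ≈ (-0.5, -2.5).
Distances from that point to each station vs reported:
  Site 0: calculated 82.9 vs reported 82.8 → residual 0.1 km
  Site 1: calculated 34.8 vs reported 59.8 → residual 25.0 km
  Site 2: calculated 51.7 vs reported 51.6 → residual 0.1 km
  Site 3: calculated 57.8 vs reported 57.7 → residual 0.1 km
Site 0, Site 2, Site 3 are mutually consistent (residuals ≈ 0); Site 1 is off by 25.0 km.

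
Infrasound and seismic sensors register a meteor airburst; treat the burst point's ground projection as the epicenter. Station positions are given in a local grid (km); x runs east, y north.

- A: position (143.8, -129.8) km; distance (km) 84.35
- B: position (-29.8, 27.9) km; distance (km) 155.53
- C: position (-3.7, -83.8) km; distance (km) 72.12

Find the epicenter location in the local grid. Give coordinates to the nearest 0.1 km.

67.8 km east, -93.2 km north

Circle about each station: (x − 143.8)² + (y + 129.8)² = 84.35²; (x + 29.8)² + (y − 27.9)² = 155.53²; (x + 3.7)² + (y + 83.8)² = 72.12².
Subtracting the A equation from the B and C equations removes the quadratic terms:
-347.2 x + 315.4 y = -52934.69
-295.0 x + 92.0 y = -28576.72
Solving the 2×2 system: x ≈ 67.8, y ≈ -93.2 km.
Check against A (with the unrounded x, y): √((x − 143.8)²+(y + 129.8)²) = 84.35 ≈ 84.35 km. ✓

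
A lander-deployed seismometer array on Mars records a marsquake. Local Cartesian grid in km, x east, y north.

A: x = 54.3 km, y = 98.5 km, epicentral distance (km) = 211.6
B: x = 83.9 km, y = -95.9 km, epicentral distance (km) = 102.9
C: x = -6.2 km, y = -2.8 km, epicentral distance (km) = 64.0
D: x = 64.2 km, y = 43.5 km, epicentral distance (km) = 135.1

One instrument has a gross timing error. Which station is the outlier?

Solve using three stations at a time. Using B, C, D (subtract circle equations pairwise → linear system) gives (x, y) ≈ (-14.6, -66.2).
Distances from that point to each station vs reported:
  A: calculated 178.5 vs reported 211.6 → residual 33.1 km
  B: calculated 102.9 vs reported 102.9 → residual 0.0 km
  C: calculated 64.0 vs reported 64.0 → residual 0.0 km
  D: calculated 135.1 vs reported 135.1 → residual 0.0 km
B, C, D are mutually consistent (residuals ≈ 0); A is off by 33.1 km.

A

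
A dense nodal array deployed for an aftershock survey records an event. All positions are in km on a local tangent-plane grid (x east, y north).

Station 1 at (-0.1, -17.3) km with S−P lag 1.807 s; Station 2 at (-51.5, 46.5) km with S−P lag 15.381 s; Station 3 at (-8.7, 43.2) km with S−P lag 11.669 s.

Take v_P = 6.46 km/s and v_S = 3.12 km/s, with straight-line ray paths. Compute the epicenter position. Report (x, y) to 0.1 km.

7.2 km east, -25.4 km north

Distance from S−P lag: d = Δt · v_P v_S / (v_P − v_S) = Δt · (6.46·3.12)/(6.46−3.12) ≈ 6.0345·Δt.
So d_Station 1 = 10.90, d_Station 2 = 92.82, d_Station 3 = 70.42 km.
Circle about each station: (x + 0.1)² + (y + 17.3)² = 10.90²; (x + 51.5)² + (y − 46.5)² = 92.82²; (x + 8.7)² + (y − 43.2)² = 70.42².
Subtracting the Station 1 equation from the Station 2 and Station 3 equations removes the quadratic terms:
-102.8 x + 127.6 y = -3981.54
-17.2 x + 121.0 y = -3197.54
Solving the 2×2 system: x ≈ 7.2, y ≈ -25.4 km.
Check against Station 1 (with the unrounded x, y): √((x + 0.1)²+(y + 17.3)²) = 10.91 ≈ 10.90 km. ✓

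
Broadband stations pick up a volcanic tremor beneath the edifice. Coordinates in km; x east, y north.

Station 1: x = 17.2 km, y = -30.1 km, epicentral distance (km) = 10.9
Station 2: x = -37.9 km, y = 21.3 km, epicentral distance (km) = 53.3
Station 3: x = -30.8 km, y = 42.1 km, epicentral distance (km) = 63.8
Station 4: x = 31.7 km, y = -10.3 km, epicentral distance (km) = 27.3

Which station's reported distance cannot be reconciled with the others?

Station 1

Solve using three stations at a time. Using Station 2, Station 3, Station 4 (subtract circle equations pairwise → linear system) gives (x, y) ≈ (4.4, -11.1).
Distances from that point to each station vs reported:
  Station 1: calculated 22.9 vs reported 10.9 → residual 12.0 km
  Station 2: calculated 53.3 vs reported 53.3 → residual 0.0 km
  Station 3: calculated 63.8 vs reported 63.8 → residual 0.0 km
  Station 4: calculated 27.3 vs reported 27.3 → residual 0.0 km
Station 2, Station 3, Station 4 are mutually consistent (residuals ≈ 0); Station 1 is off by 12.0 km.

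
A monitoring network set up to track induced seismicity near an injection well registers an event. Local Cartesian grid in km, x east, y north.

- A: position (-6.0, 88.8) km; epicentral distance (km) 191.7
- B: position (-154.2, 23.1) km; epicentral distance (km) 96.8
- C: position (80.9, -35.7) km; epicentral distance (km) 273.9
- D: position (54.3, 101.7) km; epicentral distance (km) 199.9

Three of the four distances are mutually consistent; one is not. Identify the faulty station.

A

Solve using three stations at a time. Using B, C, D (subtract circle equations pairwise → linear system) gives (x, y) ≈ (-144.8, 119.5).
Distances from that point to each station vs reported:
  A: calculated 142.2 vs reported 191.7 → residual 49.5 km
  B: calculated 96.8 vs reported 96.8 → residual 0.0 km
  C: calculated 273.9 vs reported 273.9 → residual 0.0 km
  D: calculated 199.9 vs reported 199.9 → residual 0.0 km
B, C, D are mutually consistent (residuals ≈ 0); A is off by 49.5 km.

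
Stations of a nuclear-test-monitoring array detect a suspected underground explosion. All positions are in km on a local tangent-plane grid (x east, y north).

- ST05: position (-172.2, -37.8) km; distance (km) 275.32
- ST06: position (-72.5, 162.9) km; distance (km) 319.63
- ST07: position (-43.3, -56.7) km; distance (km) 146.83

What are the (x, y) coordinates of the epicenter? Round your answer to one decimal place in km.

(93.4, -110.3)

Circle about each station: (x + 172.2)² + (y + 37.8)² = 275.32²; (x + 72.5)² + (y − 162.9)² = 319.63²; (x + 43.3)² + (y + 56.7)² = 146.83².
Subtracting pairs of circle equations eliminates x²+y² and gives linear equations (the radical axes):
199.4 x + 401.4 y = -25651.25
257.8 x − 37.8 y = 28250.15
Solving the 2×2 system: x ≈ 93.4, y ≈ -110.3 km.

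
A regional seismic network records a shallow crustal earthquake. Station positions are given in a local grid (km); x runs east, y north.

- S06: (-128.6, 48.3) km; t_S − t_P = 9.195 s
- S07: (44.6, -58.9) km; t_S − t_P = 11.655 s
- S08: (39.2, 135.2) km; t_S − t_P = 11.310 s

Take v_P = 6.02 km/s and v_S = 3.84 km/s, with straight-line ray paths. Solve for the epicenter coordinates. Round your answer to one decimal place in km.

Distance from S−P lag: d = Δt · v_P v_S / (v_P − v_S) = Δt · (6.02·3.84)/(6.02−3.84) ≈ 10.6040·Δt.
So d_S06 = 97.50, d_S07 = 123.59, d_S08 = 119.93 km.
Circle about each station: (x + 128.6)² + (y − 48.3)² = 97.50²; (x − 44.6)² + (y + 58.9)² = 123.59²; (x − 39.2)² + (y − 135.2)² = 119.93².
Subtracting the S06 equation from the S07 and S08 equations removes the quadratic terms:
346.4 x − 214.4 y = -19180.72
335.6 x + 173.8 y = -3932.12
Solving the 2×2 system: x ≈ -31.6, y ≈ 38.4 km.
Check against S06 (with the unrounded x, y): √((x + 128.6)²+(y − 48.3)²) = 97.50 ≈ 97.50 km. ✓

-31.6 km east, 38.4 km north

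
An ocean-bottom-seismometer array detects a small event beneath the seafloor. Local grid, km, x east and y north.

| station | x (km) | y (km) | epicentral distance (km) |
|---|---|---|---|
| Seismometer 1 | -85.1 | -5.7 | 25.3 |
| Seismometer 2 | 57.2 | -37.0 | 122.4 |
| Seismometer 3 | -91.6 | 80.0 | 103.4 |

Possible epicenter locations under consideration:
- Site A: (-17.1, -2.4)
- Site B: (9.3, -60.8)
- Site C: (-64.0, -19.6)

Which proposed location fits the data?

Site C

For each candidate, compare |candidate − station| to the reported distance:
Site A: residuals Seismometer 1 42.8, Seismometer 2 40.4, Seismometer 3 7.7 → max 42.8 km
Site B: residuals Seismometer 1 84.0, Seismometer 2 68.9, Seismometer 3 69.8 → max 84.0 km
Site C: residuals Seismometer 1 0.0, Seismometer 2 0.0, Seismometer 3 0.0 → max 0.0 km
Only Site C has all residuals ≈ 0.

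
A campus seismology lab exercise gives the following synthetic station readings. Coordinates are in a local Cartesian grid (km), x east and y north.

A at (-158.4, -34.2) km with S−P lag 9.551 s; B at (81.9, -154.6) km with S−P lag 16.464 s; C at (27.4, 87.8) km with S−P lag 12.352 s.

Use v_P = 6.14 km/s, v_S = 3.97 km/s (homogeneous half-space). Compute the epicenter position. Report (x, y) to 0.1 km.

-51.4 km east, -26.4 km north

Distance from S−P lag: d = Δt · v_P v_S / (v_P − v_S) = Δt · (6.14·3.97)/(6.14−3.97) ≈ 11.2331·Δt.
So d_A = 107.29, d_B = 184.94, d_C = 138.75 km.
Circle about each station: (x + 158.4)² + (y + 34.2)² = 107.29²; (x − 81.9)² + (y + 154.6)² = 184.94²; (x − 27.4)² + (y − 87.8)² = 138.75².
Subtracting the A equation from the B and C equations removes the quadratic terms:
480.6 x − 240.8 y = -18343.09
371.6 x + 244.0 y = -25541.02
Solving the 2×2 system: x ≈ -51.4, y ≈ -26.4 km.
Check against A (with the unrounded x, y): √((x + 158.4)²+(y + 34.2)²) = 107.29 ≈ 107.29 km. ✓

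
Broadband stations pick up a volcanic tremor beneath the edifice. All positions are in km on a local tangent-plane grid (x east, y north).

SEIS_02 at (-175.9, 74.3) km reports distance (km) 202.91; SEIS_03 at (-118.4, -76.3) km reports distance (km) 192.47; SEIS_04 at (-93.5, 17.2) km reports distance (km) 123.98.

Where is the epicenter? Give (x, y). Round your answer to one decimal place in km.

25.7 km east, 51.3 km north

Circle about each station: (x + 175.9)² + (y − 74.3)² = 202.91²; (x + 118.4)² + (y + 76.3)² = 192.47²; (x + 93.5)² + (y − 17.2)² = 123.98².
Subtracting the SEIS_02 equation from the SEIS_03 and SEIS_04 equations removes the quadratic terms:
115.0 x − 301.2 y = -12493.28
164.8 x − 114.2 y = -1621.78
Solving the 2×2 system: x ≈ 25.7, y ≈ 51.3 km.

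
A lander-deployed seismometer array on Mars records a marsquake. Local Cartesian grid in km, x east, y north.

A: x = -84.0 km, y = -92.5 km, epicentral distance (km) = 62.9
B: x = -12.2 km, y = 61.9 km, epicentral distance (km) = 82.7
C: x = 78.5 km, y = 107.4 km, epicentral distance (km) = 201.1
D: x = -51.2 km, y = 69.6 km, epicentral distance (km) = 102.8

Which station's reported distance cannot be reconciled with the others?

Solve using three stations at a time. Using A, C, D (subtract circle equations pairwise → linear system) gives (x, y) ≈ (-66.4, -32.1).
Distances from that point to each station vs reported:
  A: calculated 62.9 vs reported 62.9 → residual 0.0 km
  B: calculated 108.5 vs reported 82.7 → residual 25.8 km
  C: calculated 201.1 vs reported 201.1 → residual 0.0 km
  D: calculated 102.8 vs reported 102.8 → residual 0.0 km
A, C, D are mutually consistent (residuals ≈ 0); B is off by 25.8 km.

B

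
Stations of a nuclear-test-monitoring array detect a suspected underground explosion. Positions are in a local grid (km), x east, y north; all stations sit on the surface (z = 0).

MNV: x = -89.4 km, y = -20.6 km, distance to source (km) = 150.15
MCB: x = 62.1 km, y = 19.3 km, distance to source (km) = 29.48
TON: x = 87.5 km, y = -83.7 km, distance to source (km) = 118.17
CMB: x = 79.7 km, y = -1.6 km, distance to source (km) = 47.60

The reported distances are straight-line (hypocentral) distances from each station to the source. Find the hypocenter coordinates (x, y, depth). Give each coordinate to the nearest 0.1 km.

Each station gives a sphere (x−x_i)² + (y−y_i)² + z² = d_i² (stations at z=0).
Subtracting the MNV sphere from MCB and TON: z² cancels, leaving linear equations in x and y:
303.0 x + 79.8 y = 17488.13
353.8 x − 126.2 y = 14826.09
Solving: x ≈ 51.001, y ≈ 25.499 km (keep extra digits for the depth step; rounded: 51.0, 25.5).
Then from the MNV sphere: z² = 150.15² − (x + 89.4)² − (y + 20.6)² with x = 51.001, y = 25.499, so z ≈ 26.598 ≈ 26.6 km.

x ≈ 51.0 km, y ≈ 25.5 km, depth ≈ 26.6 km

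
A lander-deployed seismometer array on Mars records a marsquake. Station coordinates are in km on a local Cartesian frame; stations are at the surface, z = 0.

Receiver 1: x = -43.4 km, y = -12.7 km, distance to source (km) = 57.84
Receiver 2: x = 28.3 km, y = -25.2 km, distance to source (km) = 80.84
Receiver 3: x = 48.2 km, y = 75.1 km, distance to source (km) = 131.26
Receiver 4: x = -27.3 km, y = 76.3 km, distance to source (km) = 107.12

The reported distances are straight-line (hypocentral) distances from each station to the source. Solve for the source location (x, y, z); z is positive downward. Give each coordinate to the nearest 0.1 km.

(-29.1, -15.0, 56.0)

Each station gives a sphere (x−x_i)² + (y−y_i)² + z² = d_i² (stations at z=0).
Subtracting the Receiver 1 sphere from Receiver 2 and Receiver 3: z² cancels, leaving linear equations in x and y:
143.4 x − 25.0 y = -3798.56
183.2 x + 175.6 y = -7965.32
Solving: x ≈ -29.104, y ≈ -14.997 km (keep extra digits for the depth step; rounded: -29.1, -15.0).
Then from the Receiver 1 sphere: z² = 57.84² − (x + 43.4)² − (y + 12.7)² with x = -29.104, y = -14.997, so z ≈ 55.998 ≈ 56.0 km.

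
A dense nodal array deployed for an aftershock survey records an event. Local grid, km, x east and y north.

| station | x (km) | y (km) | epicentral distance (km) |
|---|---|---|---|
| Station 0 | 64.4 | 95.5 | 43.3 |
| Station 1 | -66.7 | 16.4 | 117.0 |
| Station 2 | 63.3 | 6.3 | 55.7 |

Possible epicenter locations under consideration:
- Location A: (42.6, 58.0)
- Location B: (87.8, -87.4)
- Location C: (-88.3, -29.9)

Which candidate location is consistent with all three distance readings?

Location A

For each candidate, compare |candidate − station| to the reported distance:
Location A: residuals Station 0 0.1, Station 1 0.1, Station 2 0.0 → max 0.1 km
Location B: residuals Station 0 141.1, Station 1 69.1, Station 2 41.2 → max 141.1 km
Location C: residuals Station 0 154.3, Station 1 65.9, Station 2 100.2 → max 154.3 km
Only Location A has all residuals ≈ 0.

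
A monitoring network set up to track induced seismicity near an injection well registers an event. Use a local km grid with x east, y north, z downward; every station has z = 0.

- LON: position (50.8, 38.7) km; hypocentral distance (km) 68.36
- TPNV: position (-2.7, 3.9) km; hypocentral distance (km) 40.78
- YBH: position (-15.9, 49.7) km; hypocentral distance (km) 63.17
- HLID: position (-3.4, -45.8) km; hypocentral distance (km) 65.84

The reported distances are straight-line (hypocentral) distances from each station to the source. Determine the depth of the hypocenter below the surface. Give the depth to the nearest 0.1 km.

Each station gives a sphere (x−x_i)² + (y−y_i)² + z² = d_i² (stations at z=0).
Subtracting the LON sphere from TPNV and YBH: z² cancels, leaving linear equations in x and y:
-107.0 x − 69.6 y = -1045.75
-133.4 x + 22.0 y = -672.79
Solving: x ≈ 6.000, y ≈ 5.801 km (keep extra digits for the depth step; rounded: 6.0, 5.8).
Then from the LON sphere: z² = 68.36² − (x − 50.8)² − (y − 38.7)² with x = 6.000, y = 5.801, so z ≈ 39.796 ≈ 39.8 km.
Check against HLID (with the unrounded solution): distance 65.84 ≈ 65.84 km. ✓

depth ≈ 39.8 km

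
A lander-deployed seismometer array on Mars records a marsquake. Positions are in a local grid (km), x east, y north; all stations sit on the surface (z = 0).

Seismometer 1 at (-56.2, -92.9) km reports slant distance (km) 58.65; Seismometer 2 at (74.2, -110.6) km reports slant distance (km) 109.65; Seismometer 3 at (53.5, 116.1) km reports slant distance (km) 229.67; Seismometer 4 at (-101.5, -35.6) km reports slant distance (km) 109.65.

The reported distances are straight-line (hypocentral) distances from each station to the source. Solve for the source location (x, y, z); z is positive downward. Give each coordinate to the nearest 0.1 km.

Each station gives a sphere (x−x_i)² + (y−y_i)² + z² = d_i² (stations at z=0).
Subtracting the Seismometer 1 sphere from Seismometer 2 and Seismometer 3: z² cancels, leaving linear equations in x and y:
260.8 x − 35.4 y = -2634.15
219.4 x + 418.0 y = -44755.88
Solving: x ≈ -22.995, y ≈ -95.002 km (keep extra digits for the depth step; rounded: -23.0, -95.0).
Then from the Seismometer 1 sphere: z² = 58.65² − (x + 56.2)² − (y + 92.9)² with x = -22.995, y = -95.002, so z ≈ 48.299 ≈ 48.3 km.

(-23.0, -95.0, 48.3)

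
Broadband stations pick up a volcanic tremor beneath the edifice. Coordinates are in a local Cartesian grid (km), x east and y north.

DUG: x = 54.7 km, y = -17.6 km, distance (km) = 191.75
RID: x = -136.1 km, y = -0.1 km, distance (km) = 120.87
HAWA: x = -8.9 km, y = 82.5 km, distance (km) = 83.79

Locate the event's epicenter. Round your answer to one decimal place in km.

Circle about each station: (x − 54.7)² + (y + 17.6)² = 191.75²; (x + 136.1)² + (y + 0.1)² = 120.87²; (x + 8.9)² + (y − 82.5)² = 83.79².
Subtracting the DUG equation from the RID and HAWA equations removes the quadratic terms:
-381.6 x + 35.0 y = 37379.88
-127.2 x + 200.2 y = 33330.91
Solving the 2×2 system: x ≈ -87.8, y ≈ 110.7 km.
Check against DUG (with the unrounded x, y): √((x − 54.7)²+(y + 17.6)²) = 191.75 ≈ 191.75 km. ✓

(-87.8, 110.7)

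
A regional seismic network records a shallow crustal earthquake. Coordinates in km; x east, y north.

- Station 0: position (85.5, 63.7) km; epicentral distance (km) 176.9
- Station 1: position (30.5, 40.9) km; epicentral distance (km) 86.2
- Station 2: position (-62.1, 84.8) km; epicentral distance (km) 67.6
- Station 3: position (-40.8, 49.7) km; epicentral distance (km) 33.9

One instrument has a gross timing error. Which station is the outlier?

Station 0

Solve using three stations at a time. Using Station 1, Station 2, Station 3 (subtract circle equations pairwise → linear system) gives (x, y) ≈ (-52.6, 17.8).
Distances from that point to each station vs reported:
  Station 0: calculated 145.5 vs reported 176.9 → residual 31.4 km
  Station 1: calculated 86.2 vs reported 86.2 → residual 0.0 km
  Station 2: calculated 67.6 vs reported 67.6 → residual 0.0 km
  Station 3: calculated 34.0 vs reported 33.9 → residual 0.1 km
Station 1, Station 2, Station 3 are mutually consistent (residuals ≈ 0); Station 0 is off by 31.4 km.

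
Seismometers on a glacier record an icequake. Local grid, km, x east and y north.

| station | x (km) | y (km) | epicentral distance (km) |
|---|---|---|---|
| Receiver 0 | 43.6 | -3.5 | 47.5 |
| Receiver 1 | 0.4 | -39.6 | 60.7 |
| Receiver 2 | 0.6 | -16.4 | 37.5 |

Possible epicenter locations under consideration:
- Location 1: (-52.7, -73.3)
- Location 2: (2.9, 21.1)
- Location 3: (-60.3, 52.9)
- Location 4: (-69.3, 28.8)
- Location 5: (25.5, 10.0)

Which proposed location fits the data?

Location 2

For each candidate, compare |candidate − station| to the reported distance:
Location 1: residuals Receiver 0 71.4, Receiver 1 2.2, Receiver 2 40.5 → max 71.4 km
Location 2: residuals Receiver 0 0.1, Receiver 1 0.1, Receiver 2 0.1 → max 0.1 km
Location 3: residuals Receiver 0 70.7, Receiver 1 49.9, Receiver 2 54.8 → max 70.7 km
Location 4: residuals Receiver 0 69.9, Receiver 1 37.0, Receiver 2 45.7 → max 69.9 km
Location 5: residuals Receiver 0 24.9, Receiver 1 5.1, Receiver 2 1.2 → max 24.9 km
Only Location 2 has all residuals ≈ 0.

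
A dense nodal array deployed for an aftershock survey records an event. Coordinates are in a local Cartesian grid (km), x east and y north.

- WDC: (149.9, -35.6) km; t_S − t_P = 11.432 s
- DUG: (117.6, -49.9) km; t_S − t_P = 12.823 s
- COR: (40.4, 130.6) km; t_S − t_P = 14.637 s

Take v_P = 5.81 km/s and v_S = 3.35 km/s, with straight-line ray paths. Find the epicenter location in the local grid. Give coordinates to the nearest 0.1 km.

Distance from S−P lag: d = Δt · v_P v_S / (v_P − v_S) = Δt · (5.81·3.35)/(5.81−3.35) ≈ 7.9120·Δt.
So d_WDC = 90.45, d_DUG = 101.46, d_COR = 115.81 km.
Circle about each station: (x − 149.9)² + (y + 35.6)² = 90.45²; (x − 117.6)² + (y + 49.9)² = 101.46²; (x − 40.4)² + (y − 130.6)² = 115.81².
Subtracting pairs of circle equations eliminates x²+y² and gives linear equations (the radical axes):
-64.6 x − 28.6 y = -9530.53
-219.0 x + 332.4 y = -10279.60
Solving the 2×2 system: x ≈ 124.8, y ≈ 51.3 km.
Check against WDC (with the unrounded x, y): √((x − 149.9)²+(y + 35.6)²) = 90.46 ≈ 90.45 km. ✓

(124.8, 51.3)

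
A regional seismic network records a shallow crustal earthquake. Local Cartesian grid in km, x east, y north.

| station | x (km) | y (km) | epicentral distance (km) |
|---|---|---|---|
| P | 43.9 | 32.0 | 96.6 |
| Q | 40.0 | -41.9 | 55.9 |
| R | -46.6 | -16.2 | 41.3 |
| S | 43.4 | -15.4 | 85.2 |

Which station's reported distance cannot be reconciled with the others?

S

Solve using three stations at a time. Using P, Q, R (subtract circle equations pairwise → linear system) gives (x, y) ≈ (-15.9, -43.9).
Distances from that point to each station vs reported:
  P: calculated 96.6 vs reported 96.6 → residual 0.0 km
  Q: calculated 55.9 vs reported 55.9 → residual 0.0 km
  R: calculated 41.3 vs reported 41.3 → residual 0.0 km
  S: calculated 65.8 vs reported 85.2 → residual 19.4 km
P, Q, R are mutually consistent (residuals ≈ 0); S is off by 19.4 km.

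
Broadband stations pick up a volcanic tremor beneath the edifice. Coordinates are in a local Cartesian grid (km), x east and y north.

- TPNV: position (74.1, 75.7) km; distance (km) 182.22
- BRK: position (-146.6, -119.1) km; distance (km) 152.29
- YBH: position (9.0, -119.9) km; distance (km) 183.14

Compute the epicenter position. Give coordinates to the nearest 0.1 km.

Circle about each station: (x − 74.1)² + (y − 75.7)² = 182.22²; (x + 146.6)² + (y + 119.1)² = 152.29²; (x − 9.0)² + (y + 119.9)² = 183.14².
Subtracting the TPNV equation from the BRK and YBH equations removes the quadratic terms:
-441.4 x − 389.6 y = 34466.95
-130.2 x − 391.2 y = 2899.58
Solving the 2×2 system: x ≈ -101.3, y ≈ 26.3 km.

x ≈ -101.3 km, y ≈ 26.3 km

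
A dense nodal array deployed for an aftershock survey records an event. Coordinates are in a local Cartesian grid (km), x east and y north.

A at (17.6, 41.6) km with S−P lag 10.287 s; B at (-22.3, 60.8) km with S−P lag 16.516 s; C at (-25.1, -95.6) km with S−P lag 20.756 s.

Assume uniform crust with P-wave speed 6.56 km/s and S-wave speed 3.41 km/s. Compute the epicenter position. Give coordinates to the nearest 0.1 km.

Distance from S−P lag: d = Δt · v_P v_S / (v_P − v_S) = Δt · (6.56·3.41)/(6.56−3.41) ≈ 7.1015·Δt.
So d_A = 73.05, d_B = 117.29, d_C = 147.40 km.
Circle about each station: (x − 17.6)² + (y − 41.6)² = 73.05²; (x + 22.3)² + (y − 60.8)² = 117.29²; (x + 25.1)² + (y + 95.6)² = 147.40².
Subtracting the A equation from the B and C equations removes the quadratic terms:
-79.8 x + 38.4 y = -6267.03
-85.4 x − 274.4 y = -8661.41
Solving the 2×2 system: x ≈ 81.5, y ≈ 6.2 km.

x ≈ 81.5 km, y ≈ 6.2 km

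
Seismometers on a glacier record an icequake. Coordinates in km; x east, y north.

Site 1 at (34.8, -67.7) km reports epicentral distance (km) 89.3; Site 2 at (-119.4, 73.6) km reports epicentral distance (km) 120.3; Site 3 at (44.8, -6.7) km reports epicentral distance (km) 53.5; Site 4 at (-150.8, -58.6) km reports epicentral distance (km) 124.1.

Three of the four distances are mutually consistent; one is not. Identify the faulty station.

Solve using three stations at a time. Using Site 1, Site 2, Site 4 (subtract circle equations pairwise → linear system) gives (x, y) ≈ (-35.5, -12.6).
Distances from that point to each station vs reported:
  Site 1: calculated 89.3 vs reported 89.3 → residual 0.0 km
  Site 2: calculated 120.3 vs reported 120.3 → residual 0.0 km
  Site 3: calculated 80.5 vs reported 53.5 → residual 27.0 km
  Site 4: calculated 124.1 vs reported 124.1 → residual 0.0 km
Site 1, Site 2, Site 4 are mutually consistent (residuals ≈ 0); Site 3 is off by 27.0 km.

Site 3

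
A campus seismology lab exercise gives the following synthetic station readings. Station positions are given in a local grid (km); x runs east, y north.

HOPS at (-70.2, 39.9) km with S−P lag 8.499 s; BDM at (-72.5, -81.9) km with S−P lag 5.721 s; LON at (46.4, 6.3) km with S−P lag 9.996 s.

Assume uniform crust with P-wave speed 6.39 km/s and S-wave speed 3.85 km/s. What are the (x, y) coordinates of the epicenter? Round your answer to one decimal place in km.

Distance from S−P lag: d = Δt · v_P v_S / (v_P − v_S) = Δt · (6.39·3.85)/(6.39−3.85) ≈ 9.6856·Δt.
So d_HOPS = 82.32, d_BDM = 55.41, d_LON = 96.82 km.
Circle about each station: (x + 70.2)² + (y − 39.9)² = 82.32²; (x + 72.5)² + (y + 81.9)² = 55.41²; (x − 46.4)² + (y − 6.3)² = 96.82².
Subtracting the HOPS equation from the BDM and LON equations removes the quadratic terms:
-4.6 x − 243.6 y = 9150.12
233.2 x − 67.2 y = -6924.93
Solving the 2×2 system: x ≈ -40.3, y ≈ -36.8 km.
Check against HOPS (with the unrounded x, y): √((x + 70.2)²+(y − 39.9)²) = 82.32 ≈ 82.32 km. ✓

x ≈ -40.3 km, y ≈ -36.8 km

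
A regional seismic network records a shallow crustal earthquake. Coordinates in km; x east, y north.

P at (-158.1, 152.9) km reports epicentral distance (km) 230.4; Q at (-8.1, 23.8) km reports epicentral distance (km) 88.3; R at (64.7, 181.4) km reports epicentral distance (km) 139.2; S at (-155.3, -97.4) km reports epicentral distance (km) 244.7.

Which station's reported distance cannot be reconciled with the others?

Solve using three stations at a time. Using P, R, S (subtract circle equations pairwise → linear system) gives (x, y) ≈ (44.8, 43.6).
Distances from that point to each station vs reported:
  P: calculated 230.4 vs reported 230.4 → residual 0.0 km
  Q: calculated 56.4 vs reported 88.3 → residual 31.9 km
  R: calculated 139.3 vs reported 139.2 → residual 0.1 km
  S: calculated 244.7 vs reported 244.7 → residual 0.0 km
P, R, S are mutually consistent (residuals ≈ 0); Q is off by 31.9 km.

Q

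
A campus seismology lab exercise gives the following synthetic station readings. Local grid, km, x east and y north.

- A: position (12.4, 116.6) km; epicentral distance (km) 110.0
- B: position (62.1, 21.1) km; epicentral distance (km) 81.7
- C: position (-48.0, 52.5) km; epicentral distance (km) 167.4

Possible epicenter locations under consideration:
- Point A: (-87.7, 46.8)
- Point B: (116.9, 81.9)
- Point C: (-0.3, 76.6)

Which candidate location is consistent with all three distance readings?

For each candidate, compare |candidate − station| to the reported distance:
Point A: residuals A 12.0, B 70.3, C 127.3 → max 127.3 km
Point B: residuals A 0.1, B 0.2, C 0.1 → max 0.2 km
Point C: residuals A 68.0, B 1.8, C 114.0 → max 114.0 km
Only Point B has all residuals ≈ 0.

Point B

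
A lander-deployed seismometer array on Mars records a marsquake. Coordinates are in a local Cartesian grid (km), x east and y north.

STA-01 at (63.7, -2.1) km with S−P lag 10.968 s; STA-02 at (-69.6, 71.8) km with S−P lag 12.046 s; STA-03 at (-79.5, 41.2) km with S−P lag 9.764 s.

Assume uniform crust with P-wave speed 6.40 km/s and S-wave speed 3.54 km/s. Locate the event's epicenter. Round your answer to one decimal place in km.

Distance from S−P lag: d = Δt · v_P v_S / (v_P − v_S) = Δt · (6.40·3.54)/(6.40−3.54) ≈ 7.9217·Δt.
So d_STA-01 = 86.88, d_STA-02 = 95.42, d_STA-03 = 77.35 km.
Circle about each station: (x − 63.7)² + (y + 2.1)² = 86.88²; (x + 69.6)² + (y − 71.8)² = 95.42²; (x + 79.5)² + (y − 41.2)² = 77.35².
Subtracting pairs of circle equations eliminates x²+y² and gives linear equations (the radical axes):
-266.6 x + 147.8 y = 4380.46
-286.4 x + 86.6 y = 5520.70
Solving the 2×2 system: x ≈ -22.7, y ≈ -11.3 km.

(-22.7, -11.3)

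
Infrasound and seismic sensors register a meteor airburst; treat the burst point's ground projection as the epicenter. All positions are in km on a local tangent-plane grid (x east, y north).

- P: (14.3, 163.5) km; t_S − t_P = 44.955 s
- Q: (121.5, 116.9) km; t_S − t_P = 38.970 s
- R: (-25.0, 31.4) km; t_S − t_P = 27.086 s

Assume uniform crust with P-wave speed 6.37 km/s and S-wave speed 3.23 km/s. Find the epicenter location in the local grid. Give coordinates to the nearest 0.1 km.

Distance from S−P lag: d = Δt · v_P v_S / (v_P − v_S) = Δt · (6.37·3.23)/(6.37−3.23) ≈ 6.5526·Δt.
So d_P = 294.57, d_Q = 255.35, d_R = 177.48 km.
Circle about each station: (x − 14.3)² + (y − 163.5)² = 294.57²; (x − 121.5)² + (y − 116.9)² = 255.35²; (x + 25.0)² + (y − 31.4)² = 177.48².
Subtracting the P equation from the Q and R equations removes the quadratic terms:
214.4 x − 93.2 y = 23058.98
-78.6 x − 264.2 y = 29946.55
Solving the 2×2 system: x ≈ 51.6, y ≈ -128.7 km.

(51.6, -128.7)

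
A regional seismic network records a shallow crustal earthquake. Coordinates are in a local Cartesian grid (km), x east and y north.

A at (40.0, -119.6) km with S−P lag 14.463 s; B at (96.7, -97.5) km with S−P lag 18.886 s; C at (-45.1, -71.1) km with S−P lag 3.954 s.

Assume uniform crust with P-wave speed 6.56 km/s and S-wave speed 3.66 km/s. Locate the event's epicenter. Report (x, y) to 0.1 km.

-48.1 km east, -38.5 km north

Distance from S−P lag: d = Δt · v_P v_S / (v_P − v_S) = Δt · (6.56·3.66)/(6.56−3.66) ≈ 8.2792·Δt.
So d_A = 119.74, d_B = 156.36, d_C = 32.74 km.
Circle about each station: (x − 40.0)² + (y + 119.6)² = 119.74²; (x − 96.7)² + (y + 97.5)² = 156.36²; (x + 45.1)² + (y + 71.1)² = 32.74².
Subtracting pairs of circle equations eliminates x²+y² and gives linear equations (the radical axes):
113.4 x + 44.2 y = -7157.80
-170.2 x + 97.0 y = 4450.82
Solving the 2×2 system: x ≈ -48.1, y ≈ -38.5 km.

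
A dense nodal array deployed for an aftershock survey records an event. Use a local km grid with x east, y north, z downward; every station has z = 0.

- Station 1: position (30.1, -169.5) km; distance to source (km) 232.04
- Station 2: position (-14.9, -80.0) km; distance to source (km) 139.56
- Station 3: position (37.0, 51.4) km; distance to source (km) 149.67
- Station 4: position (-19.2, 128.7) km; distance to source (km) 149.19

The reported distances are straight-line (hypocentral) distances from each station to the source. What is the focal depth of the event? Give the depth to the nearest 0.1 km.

Each station gives a sphere (x−x_i)² + (y−y_i)² + z² = d_i² (stations at z=0).
Subtracting the Station 1 sphere from Station 2 and Station 3: z² cancels, leaving linear equations in x and y:
-90.0 x + 179.0 y = 11351.32
13.8 x + 441.8 y = 5816.15
Solving: x ≈ -94.097, y ≈ 16.104 km (keep extra digits for the depth step; rounded: -94.1, 16.1).
Then from the Station 1 sphere: z² = 232.04² − (x − 30.1)² − (y + 169.5)² with x = -94.097, y = 16.104, so z ≈ 62.999 ≈ 63.0 km.
Check against Station 4 (with the unrounded solution): distance 149.19 ≈ 149.19 km. ✓

z ≈ 63.0 km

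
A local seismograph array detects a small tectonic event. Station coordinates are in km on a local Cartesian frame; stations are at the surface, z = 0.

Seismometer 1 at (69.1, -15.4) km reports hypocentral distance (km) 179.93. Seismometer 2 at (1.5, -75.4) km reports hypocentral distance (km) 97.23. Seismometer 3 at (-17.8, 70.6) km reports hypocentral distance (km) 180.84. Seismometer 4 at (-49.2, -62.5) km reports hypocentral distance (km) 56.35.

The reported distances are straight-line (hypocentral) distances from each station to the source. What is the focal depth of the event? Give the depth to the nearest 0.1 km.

z ≈ 20.4 km

Each station gives a sphere (x−x_i)² + (y−y_i)² + z² = d_i² (stations at z=0).
Subtracting the Seismometer 1 sphere from Seismometer 2 and Seismometer 3: z² cancels, leaving linear equations in x and y:
-135.2 x − 120.0 y = 23596.57
-173.8 x + 172.0 y = -39.07
Solving: x ≈ -91.904, y ≈ -93.093 km (keep extra digits for the depth step; rounded: -91.9, -93.1).
Then from the Seismometer 1 sphere: z² = 179.93² − (x − 69.1)² − (y + 15.4)² with x = -91.904, y = -93.093, so z ≈ 20.404 ≈ 20.4 km.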